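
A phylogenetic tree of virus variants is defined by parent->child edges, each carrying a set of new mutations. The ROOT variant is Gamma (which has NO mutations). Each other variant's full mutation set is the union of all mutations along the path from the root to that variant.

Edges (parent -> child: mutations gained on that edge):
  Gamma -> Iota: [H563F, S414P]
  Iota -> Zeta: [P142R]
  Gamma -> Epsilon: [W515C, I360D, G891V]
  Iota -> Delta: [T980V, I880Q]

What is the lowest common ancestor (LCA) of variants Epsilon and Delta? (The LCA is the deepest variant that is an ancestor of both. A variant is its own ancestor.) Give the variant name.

Path from root to Epsilon: Gamma -> Epsilon
  ancestors of Epsilon: {Gamma, Epsilon}
Path from root to Delta: Gamma -> Iota -> Delta
  ancestors of Delta: {Gamma, Iota, Delta}
Common ancestors: {Gamma}
Walk up from Delta: Delta (not in ancestors of Epsilon), Iota (not in ancestors of Epsilon), Gamma (in ancestors of Epsilon)
Deepest common ancestor (LCA) = Gamma

Answer: Gamma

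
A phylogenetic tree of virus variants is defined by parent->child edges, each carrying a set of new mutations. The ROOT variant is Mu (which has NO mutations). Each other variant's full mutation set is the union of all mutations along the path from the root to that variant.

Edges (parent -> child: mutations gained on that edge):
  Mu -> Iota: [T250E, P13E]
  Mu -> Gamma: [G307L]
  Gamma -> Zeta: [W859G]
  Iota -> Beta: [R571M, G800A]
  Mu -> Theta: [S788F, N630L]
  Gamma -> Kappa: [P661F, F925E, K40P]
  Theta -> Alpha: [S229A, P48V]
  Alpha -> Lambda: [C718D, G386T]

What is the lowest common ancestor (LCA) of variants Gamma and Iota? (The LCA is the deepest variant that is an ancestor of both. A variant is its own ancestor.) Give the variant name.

Path from root to Gamma: Mu -> Gamma
  ancestors of Gamma: {Mu, Gamma}
Path from root to Iota: Mu -> Iota
  ancestors of Iota: {Mu, Iota}
Common ancestors: {Mu}
Walk up from Iota: Iota (not in ancestors of Gamma), Mu (in ancestors of Gamma)
Deepest common ancestor (LCA) = Mu

Answer: Mu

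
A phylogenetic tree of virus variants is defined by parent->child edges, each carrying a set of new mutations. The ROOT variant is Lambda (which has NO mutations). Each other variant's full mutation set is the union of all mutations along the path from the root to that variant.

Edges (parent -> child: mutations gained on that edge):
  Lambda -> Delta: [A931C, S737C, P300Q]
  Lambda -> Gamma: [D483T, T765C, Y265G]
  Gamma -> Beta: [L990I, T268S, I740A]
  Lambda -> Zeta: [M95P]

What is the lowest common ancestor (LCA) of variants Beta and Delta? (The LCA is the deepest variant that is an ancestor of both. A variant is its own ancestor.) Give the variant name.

Path from root to Beta: Lambda -> Gamma -> Beta
  ancestors of Beta: {Lambda, Gamma, Beta}
Path from root to Delta: Lambda -> Delta
  ancestors of Delta: {Lambda, Delta}
Common ancestors: {Lambda}
Walk up from Delta: Delta (not in ancestors of Beta), Lambda (in ancestors of Beta)
Deepest common ancestor (LCA) = Lambda

Answer: Lambda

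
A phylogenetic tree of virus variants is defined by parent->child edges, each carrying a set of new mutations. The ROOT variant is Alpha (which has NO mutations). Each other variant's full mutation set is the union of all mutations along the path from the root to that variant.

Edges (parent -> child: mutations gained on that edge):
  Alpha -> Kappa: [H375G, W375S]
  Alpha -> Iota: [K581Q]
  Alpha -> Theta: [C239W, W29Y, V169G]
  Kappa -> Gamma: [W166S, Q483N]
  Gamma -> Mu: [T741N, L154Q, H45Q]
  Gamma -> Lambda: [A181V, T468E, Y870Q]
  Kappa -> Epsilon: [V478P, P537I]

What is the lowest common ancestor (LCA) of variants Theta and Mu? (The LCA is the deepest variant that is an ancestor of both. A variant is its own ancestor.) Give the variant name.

Answer: Alpha

Derivation:
Path from root to Theta: Alpha -> Theta
  ancestors of Theta: {Alpha, Theta}
Path from root to Mu: Alpha -> Kappa -> Gamma -> Mu
  ancestors of Mu: {Alpha, Kappa, Gamma, Mu}
Common ancestors: {Alpha}
Walk up from Mu: Mu (not in ancestors of Theta), Gamma (not in ancestors of Theta), Kappa (not in ancestors of Theta), Alpha (in ancestors of Theta)
Deepest common ancestor (LCA) = Alpha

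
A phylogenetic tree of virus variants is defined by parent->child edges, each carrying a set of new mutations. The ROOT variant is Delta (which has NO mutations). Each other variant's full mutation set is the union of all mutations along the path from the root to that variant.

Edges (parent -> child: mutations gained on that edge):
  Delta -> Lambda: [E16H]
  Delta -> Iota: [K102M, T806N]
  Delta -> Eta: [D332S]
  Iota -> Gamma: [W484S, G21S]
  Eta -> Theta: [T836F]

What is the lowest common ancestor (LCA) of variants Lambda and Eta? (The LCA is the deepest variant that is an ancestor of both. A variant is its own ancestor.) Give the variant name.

Answer: Delta

Derivation:
Path from root to Lambda: Delta -> Lambda
  ancestors of Lambda: {Delta, Lambda}
Path from root to Eta: Delta -> Eta
  ancestors of Eta: {Delta, Eta}
Common ancestors: {Delta}
Walk up from Eta: Eta (not in ancestors of Lambda), Delta (in ancestors of Lambda)
Deepest common ancestor (LCA) = Delta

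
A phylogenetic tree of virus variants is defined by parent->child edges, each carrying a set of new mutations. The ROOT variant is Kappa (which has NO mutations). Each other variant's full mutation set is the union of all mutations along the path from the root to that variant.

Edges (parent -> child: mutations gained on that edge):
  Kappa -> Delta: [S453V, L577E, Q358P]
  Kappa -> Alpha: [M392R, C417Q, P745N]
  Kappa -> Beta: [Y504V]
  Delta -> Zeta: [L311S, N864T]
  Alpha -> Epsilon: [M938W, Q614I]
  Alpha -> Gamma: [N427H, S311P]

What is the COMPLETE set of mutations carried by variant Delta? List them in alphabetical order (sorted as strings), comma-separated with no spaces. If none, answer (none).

Answer: L577E,Q358P,S453V

Derivation:
At Kappa: gained [] -> total []
At Delta: gained ['S453V', 'L577E', 'Q358P'] -> total ['L577E', 'Q358P', 'S453V']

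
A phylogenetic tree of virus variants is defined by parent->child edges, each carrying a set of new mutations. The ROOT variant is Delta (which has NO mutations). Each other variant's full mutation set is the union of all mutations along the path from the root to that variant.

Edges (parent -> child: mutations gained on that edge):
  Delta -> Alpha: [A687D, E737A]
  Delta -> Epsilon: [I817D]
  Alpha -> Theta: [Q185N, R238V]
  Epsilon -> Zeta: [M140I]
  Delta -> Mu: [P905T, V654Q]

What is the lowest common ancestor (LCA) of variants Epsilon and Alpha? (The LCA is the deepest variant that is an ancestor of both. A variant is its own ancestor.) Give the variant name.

Path from root to Epsilon: Delta -> Epsilon
  ancestors of Epsilon: {Delta, Epsilon}
Path from root to Alpha: Delta -> Alpha
  ancestors of Alpha: {Delta, Alpha}
Common ancestors: {Delta}
Walk up from Alpha: Alpha (not in ancestors of Epsilon), Delta (in ancestors of Epsilon)
Deepest common ancestor (LCA) = Delta

Answer: Delta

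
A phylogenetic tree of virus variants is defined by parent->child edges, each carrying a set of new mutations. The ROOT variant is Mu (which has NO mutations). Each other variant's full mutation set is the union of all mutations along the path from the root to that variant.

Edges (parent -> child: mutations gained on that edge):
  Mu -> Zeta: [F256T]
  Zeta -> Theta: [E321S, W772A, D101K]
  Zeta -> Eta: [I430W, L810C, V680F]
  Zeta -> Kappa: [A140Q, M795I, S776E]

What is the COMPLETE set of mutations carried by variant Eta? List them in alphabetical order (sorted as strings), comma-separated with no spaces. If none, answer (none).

At Mu: gained [] -> total []
At Zeta: gained ['F256T'] -> total ['F256T']
At Eta: gained ['I430W', 'L810C', 'V680F'] -> total ['F256T', 'I430W', 'L810C', 'V680F']

Answer: F256T,I430W,L810C,V680F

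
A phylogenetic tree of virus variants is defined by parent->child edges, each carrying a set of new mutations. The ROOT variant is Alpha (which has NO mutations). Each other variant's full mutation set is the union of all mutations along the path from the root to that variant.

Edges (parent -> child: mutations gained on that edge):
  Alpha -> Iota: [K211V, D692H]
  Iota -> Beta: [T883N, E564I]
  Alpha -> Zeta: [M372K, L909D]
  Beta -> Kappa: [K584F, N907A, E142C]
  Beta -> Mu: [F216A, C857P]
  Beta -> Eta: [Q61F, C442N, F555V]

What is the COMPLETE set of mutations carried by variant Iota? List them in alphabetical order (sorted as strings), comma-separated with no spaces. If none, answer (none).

Answer: D692H,K211V

Derivation:
At Alpha: gained [] -> total []
At Iota: gained ['K211V', 'D692H'] -> total ['D692H', 'K211V']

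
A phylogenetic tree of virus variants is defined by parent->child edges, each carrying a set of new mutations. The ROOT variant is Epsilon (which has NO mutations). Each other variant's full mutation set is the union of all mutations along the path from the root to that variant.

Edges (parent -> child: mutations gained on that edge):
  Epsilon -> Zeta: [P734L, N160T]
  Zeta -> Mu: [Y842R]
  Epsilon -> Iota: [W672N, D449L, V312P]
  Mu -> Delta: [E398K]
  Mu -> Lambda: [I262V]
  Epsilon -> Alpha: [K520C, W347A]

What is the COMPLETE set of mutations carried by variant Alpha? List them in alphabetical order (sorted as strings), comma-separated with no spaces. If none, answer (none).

Answer: K520C,W347A

Derivation:
At Epsilon: gained [] -> total []
At Alpha: gained ['K520C', 'W347A'] -> total ['K520C', 'W347A']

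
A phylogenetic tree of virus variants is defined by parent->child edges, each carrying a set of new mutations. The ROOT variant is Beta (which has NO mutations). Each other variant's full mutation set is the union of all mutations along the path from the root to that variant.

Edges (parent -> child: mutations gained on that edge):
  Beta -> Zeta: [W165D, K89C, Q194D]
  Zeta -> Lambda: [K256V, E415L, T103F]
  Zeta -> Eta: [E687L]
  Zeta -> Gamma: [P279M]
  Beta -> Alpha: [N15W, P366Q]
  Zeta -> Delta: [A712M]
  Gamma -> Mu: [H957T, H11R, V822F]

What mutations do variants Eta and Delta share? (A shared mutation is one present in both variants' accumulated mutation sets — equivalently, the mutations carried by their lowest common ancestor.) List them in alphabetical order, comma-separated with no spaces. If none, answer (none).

Accumulating mutations along path to Eta:
  At Beta: gained [] -> total []
  At Zeta: gained ['W165D', 'K89C', 'Q194D'] -> total ['K89C', 'Q194D', 'W165D']
  At Eta: gained ['E687L'] -> total ['E687L', 'K89C', 'Q194D', 'W165D']
Mutations(Eta) = ['E687L', 'K89C', 'Q194D', 'W165D']
Accumulating mutations along path to Delta:
  At Beta: gained [] -> total []
  At Zeta: gained ['W165D', 'K89C', 'Q194D'] -> total ['K89C', 'Q194D', 'W165D']
  At Delta: gained ['A712M'] -> total ['A712M', 'K89C', 'Q194D', 'W165D']
Mutations(Delta) = ['A712M', 'K89C', 'Q194D', 'W165D']
Intersection: ['E687L', 'K89C', 'Q194D', 'W165D'] ∩ ['A712M', 'K89C', 'Q194D', 'W165D'] = ['K89C', 'Q194D', 'W165D']

Answer: K89C,Q194D,W165D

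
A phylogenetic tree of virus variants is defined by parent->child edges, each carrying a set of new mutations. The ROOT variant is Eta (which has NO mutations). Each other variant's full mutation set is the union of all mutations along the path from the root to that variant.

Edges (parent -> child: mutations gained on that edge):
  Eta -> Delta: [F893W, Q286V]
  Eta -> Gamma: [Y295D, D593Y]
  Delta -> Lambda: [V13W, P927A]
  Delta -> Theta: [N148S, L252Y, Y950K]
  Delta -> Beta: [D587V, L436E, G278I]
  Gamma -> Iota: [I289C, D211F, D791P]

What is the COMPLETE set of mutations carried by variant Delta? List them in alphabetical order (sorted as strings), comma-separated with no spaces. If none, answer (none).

At Eta: gained [] -> total []
At Delta: gained ['F893W', 'Q286V'] -> total ['F893W', 'Q286V']

Answer: F893W,Q286V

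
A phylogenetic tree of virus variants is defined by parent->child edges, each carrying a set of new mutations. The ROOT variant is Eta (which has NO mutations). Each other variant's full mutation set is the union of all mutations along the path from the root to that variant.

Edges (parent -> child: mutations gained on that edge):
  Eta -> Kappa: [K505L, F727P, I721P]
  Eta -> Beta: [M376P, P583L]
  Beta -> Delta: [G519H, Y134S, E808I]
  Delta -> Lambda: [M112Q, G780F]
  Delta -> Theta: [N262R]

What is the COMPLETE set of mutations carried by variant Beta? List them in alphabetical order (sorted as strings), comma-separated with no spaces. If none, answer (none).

At Eta: gained [] -> total []
At Beta: gained ['M376P', 'P583L'] -> total ['M376P', 'P583L']

Answer: M376P,P583L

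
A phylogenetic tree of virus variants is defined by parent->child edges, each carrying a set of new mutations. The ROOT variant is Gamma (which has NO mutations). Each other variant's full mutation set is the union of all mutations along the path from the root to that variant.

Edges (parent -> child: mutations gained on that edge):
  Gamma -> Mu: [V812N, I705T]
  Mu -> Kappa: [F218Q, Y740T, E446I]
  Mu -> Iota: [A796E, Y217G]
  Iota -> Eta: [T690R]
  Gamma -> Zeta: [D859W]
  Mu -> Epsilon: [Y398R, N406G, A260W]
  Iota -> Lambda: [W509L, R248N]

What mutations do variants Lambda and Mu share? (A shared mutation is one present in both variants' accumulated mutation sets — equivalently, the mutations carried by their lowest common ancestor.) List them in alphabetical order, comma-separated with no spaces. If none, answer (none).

Accumulating mutations along path to Lambda:
  At Gamma: gained [] -> total []
  At Mu: gained ['V812N', 'I705T'] -> total ['I705T', 'V812N']
  At Iota: gained ['A796E', 'Y217G'] -> total ['A796E', 'I705T', 'V812N', 'Y217G']
  At Lambda: gained ['W509L', 'R248N'] -> total ['A796E', 'I705T', 'R248N', 'V812N', 'W509L', 'Y217G']
Mutations(Lambda) = ['A796E', 'I705T', 'R248N', 'V812N', 'W509L', 'Y217G']
Accumulating mutations along path to Mu:
  At Gamma: gained [] -> total []
  At Mu: gained ['V812N', 'I705T'] -> total ['I705T', 'V812N']
Mutations(Mu) = ['I705T', 'V812N']
Intersection: ['A796E', 'I705T', 'R248N', 'V812N', 'W509L', 'Y217G'] ∩ ['I705T', 'V812N'] = ['I705T', 'V812N']

Answer: I705T,V812N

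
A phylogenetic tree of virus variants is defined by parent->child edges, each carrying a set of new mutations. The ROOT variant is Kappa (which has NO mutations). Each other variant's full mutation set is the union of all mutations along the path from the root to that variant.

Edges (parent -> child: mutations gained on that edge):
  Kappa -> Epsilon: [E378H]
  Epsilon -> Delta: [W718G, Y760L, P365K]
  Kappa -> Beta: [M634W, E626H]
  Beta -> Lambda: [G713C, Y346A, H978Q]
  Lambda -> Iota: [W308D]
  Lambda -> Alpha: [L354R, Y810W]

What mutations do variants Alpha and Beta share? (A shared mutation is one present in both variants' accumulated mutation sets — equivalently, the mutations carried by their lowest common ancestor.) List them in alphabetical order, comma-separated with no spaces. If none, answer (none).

Accumulating mutations along path to Alpha:
  At Kappa: gained [] -> total []
  At Beta: gained ['M634W', 'E626H'] -> total ['E626H', 'M634W']
  At Lambda: gained ['G713C', 'Y346A', 'H978Q'] -> total ['E626H', 'G713C', 'H978Q', 'M634W', 'Y346A']
  At Alpha: gained ['L354R', 'Y810W'] -> total ['E626H', 'G713C', 'H978Q', 'L354R', 'M634W', 'Y346A', 'Y810W']
Mutations(Alpha) = ['E626H', 'G713C', 'H978Q', 'L354R', 'M634W', 'Y346A', 'Y810W']
Accumulating mutations along path to Beta:
  At Kappa: gained [] -> total []
  At Beta: gained ['M634W', 'E626H'] -> total ['E626H', 'M634W']
Mutations(Beta) = ['E626H', 'M634W']
Intersection: ['E626H', 'G713C', 'H978Q', 'L354R', 'M634W', 'Y346A', 'Y810W'] ∩ ['E626H', 'M634W'] = ['E626H', 'M634W']

Answer: E626H,M634W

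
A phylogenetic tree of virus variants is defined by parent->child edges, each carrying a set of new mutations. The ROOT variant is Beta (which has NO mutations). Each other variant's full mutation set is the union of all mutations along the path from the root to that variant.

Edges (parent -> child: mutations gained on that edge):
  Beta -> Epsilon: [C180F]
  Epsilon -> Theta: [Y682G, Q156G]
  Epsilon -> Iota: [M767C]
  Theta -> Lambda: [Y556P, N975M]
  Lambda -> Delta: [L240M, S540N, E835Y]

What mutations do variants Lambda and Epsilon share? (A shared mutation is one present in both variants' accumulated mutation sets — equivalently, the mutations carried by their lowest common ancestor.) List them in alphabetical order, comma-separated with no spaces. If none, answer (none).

Answer: C180F

Derivation:
Accumulating mutations along path to Lambda:
  At Beta: gained [] -> total []
  At Epsilon: gained ['C180F'] -> total ['C180F']
  At Theta: gained ['Y682G', 'Q156G'] -> total ['C180F', 'Q156G', 'Y682G']
  At Lambda: gained ['Y556P', 'N975M'] -> total ['C180F', 'N975M', 'Q156G', 'Y556P', 'Y682G']
Mutations(Lambda) = ['C180F', 'N975M', 'Q156G', 'Y556P', 'Y682G']
Accumulating mutations along path to Epsilon:
  At Beta: gained [] -> total []
  At Epsilon: gained ['C180F'] -> total ['C180F']
Mutations(Epsilon) = ['C180F']
Intersection: ['C180F', 'N975M', 'Q156G', 'Y556P', 'Y682G'] ∩ ['C180F'] = ['C180F']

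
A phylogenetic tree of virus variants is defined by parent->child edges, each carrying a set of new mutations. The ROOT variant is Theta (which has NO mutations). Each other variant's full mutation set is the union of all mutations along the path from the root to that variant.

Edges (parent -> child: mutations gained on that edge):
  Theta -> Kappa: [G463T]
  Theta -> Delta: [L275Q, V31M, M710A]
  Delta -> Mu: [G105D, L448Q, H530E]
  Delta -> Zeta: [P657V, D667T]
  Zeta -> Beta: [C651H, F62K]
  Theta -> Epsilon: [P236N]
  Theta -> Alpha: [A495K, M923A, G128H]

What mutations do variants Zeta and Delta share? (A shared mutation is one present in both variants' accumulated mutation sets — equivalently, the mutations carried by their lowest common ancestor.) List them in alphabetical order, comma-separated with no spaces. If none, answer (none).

Answer: L275Q,M710A,V31M

Derivation:
Accumulating mutations along path to Zeta:
  At Theta: gained [] -> total []
  At Delta: gained ['L275Q', 'V31M', 'M710A'] -> total ['L275Q', 'M710A', 'V31M']
  At Zeta: gained ['P657V', 'D667T'] -> total ['D667T', 'L275Q', 'M710A', 'P657V', 'V31M']
Mutations(Zeta) = ['D667T', 'L275Q', 'M710A', 'P657V', 'V31M']
Accumulating mutations along path to Delta:
  At Theta: gained [] -> total []
  At Delta: gained ['L275Q', 'V31M', 'M710A'] -> total ['L275Q', 'M710A', 'V31M']
Mutations(Delta) = ['L275Q', 'M710A', 'V31M']
Intersection: ['D667T', 'L275Q', 'M710A', 'P657V', 'V31M'] ∩ ['L275Q', 'M710A', 'V31M'] = ['L275Q', 'M710A', 'V31M']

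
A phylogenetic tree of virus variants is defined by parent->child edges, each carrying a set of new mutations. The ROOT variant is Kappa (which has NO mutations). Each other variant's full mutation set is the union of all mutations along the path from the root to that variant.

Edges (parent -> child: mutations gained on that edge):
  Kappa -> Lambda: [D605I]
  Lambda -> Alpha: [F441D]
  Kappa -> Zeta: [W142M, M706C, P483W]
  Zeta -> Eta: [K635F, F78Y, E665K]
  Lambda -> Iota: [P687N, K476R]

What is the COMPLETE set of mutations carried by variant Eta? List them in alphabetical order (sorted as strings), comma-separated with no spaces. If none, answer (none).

Answer: E665K,F78Y,K635F,M706C,P483W,W142M

Derivation:
At Kappa: gained [] -> total []
At Zeta: gained ['W142M', 'M706C', 'P483W'] -> total ['M706C', 'P483W', 'W142M']
At Eta: gained ['K635F', 'F78Y', 'E665K'] -> total ['E665K', 'F78Y', 'K635F', 'M706C', 'P483W', 'W142M']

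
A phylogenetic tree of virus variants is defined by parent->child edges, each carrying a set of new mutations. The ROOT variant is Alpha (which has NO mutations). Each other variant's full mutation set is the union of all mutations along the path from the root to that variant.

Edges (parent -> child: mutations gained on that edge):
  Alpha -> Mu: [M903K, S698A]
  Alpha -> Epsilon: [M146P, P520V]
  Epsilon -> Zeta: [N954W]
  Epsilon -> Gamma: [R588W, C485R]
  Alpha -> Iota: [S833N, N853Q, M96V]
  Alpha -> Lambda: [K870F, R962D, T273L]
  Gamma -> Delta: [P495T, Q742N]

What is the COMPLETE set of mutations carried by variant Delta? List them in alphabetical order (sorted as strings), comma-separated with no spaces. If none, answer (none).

Answer: C485R,M146P,P495T,P520V,Q742N,R588W

Derivation:
At Alpha: gained [] -> total []
At Epsilon: gained ['M146P', 'P520V'] -> total ['M146P', 'P520V']
At Gamma: gained ['R588W', 'C485R'] -> total ['C485R', 'M146P', 'P520V', 'R588W']
At Delta: gained ['P495T', 'Q742N'] -> total ['C485R', 'M146P', 'P495T', 'P520V', 'Q742N', 'R588W']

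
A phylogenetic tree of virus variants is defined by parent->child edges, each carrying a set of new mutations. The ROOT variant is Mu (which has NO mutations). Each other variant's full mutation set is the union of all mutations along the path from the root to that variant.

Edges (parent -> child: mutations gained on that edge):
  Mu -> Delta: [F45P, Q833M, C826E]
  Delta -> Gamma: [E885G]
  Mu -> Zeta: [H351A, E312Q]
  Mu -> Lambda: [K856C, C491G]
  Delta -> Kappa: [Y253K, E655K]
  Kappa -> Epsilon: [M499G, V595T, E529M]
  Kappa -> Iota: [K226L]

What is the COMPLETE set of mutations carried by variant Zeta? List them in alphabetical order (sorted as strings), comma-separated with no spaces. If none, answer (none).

At Mu: gained [] -> total []
At Zeta: gained ['H351A', 'E312Q'] -> total ['E312Q', 'H351A']

Answer: E312Q,H351A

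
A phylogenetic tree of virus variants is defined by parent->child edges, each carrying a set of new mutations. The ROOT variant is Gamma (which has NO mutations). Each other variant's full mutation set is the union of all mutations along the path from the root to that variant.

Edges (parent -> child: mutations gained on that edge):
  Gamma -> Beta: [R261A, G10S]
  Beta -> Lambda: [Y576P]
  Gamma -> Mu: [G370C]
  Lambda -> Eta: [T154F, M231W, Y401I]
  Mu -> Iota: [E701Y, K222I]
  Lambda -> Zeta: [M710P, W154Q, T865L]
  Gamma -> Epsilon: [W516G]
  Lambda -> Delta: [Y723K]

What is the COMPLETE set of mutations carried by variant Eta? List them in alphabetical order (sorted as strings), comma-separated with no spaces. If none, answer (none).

At Gamma: gained [] -> total []
At Beta: gained ['R261A', 'G10S'] -> total ['G10S', 'R261A']
At Lambda: gained ['Y576P'] -> total ['G10S', 'R261A', 'Y576P']
At Eta: gained ['T154F', 'M231W', 'Y401I'] -> total ['G10S', 'M231W', 'R261A', 'T154F', 'Y401I', 'Y576P']

Answer: G10S,M231W,R261A,T154F,Y401I,Y576P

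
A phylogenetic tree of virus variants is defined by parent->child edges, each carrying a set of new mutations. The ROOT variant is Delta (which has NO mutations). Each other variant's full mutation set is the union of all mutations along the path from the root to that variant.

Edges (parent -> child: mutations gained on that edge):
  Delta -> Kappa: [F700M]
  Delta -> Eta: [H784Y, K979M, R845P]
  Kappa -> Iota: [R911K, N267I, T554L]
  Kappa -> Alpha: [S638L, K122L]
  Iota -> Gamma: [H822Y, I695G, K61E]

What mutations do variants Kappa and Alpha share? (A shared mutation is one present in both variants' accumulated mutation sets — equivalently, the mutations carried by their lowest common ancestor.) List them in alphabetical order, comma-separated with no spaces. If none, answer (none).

Accumulating mutations along path to Kappa:
  At Delta: gained [] -> total []
  At Kappa: gained ['F700M'] -> total ['F700M']
Mutations(Kappa) = ['F700M']
Accumulating mutations along path to Alpha:
  At Delta: gained [] -> total []
  At Kappa: gained ['F700M'] -> total ['F700M']
  At Alpha: gained ['S638L', 'K122L'] -> total ['F700M', 'K122L', 'S638L']
Mutations(Alpha) = ['F700M', 'K122L', 'S638L']
Intersection: ['F700M'] ∩ ['F700M', 'K122L', 'S638L'] = ['F700M']

Answer: F700M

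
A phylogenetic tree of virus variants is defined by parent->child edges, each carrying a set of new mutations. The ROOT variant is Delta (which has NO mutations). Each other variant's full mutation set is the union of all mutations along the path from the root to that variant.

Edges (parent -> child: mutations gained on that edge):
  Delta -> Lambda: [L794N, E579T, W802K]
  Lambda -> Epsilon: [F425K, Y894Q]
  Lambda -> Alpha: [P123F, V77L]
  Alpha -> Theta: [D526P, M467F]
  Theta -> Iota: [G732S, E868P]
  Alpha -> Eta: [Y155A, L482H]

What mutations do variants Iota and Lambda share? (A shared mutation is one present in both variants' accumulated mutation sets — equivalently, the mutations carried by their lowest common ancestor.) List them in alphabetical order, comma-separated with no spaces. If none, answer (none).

Answer: E579T,L794N,W802K

Derivation:
Accumulating mutations along path to Iota:
  At Delta: gained [] -> total []
  At Lambda: gained ['L794N', 'E579T', 'W802K'] -> total ['E579T', 'L794N', 'W802K']
  At Alpha: gained ['P123F', 'V77L'] -> total ['E579T', 'L794N', 'P123F', 'V77L', 'W802K']
  At Theta: gained ['D526P', 'M467F'] -> total ['D526P', 'E579T', 'L794N', 'M467F', 'P123F', 'V77L', 'W802K']
  At Iota: gained ['G732S', 'E868P'] -> total ['D526P', 'E579T', 'E868P', 'G732S', 'L794N', 'M467F', 'P123F', 'V77L', 'W802K']
Mutations(Iota) = ['D526P', 'E579T', 'E868P', 'G732S', 'L794N', 'M467F', 'P123F', 'V77L', 'W802K']
Accumulating mutations along path to Lambda:
  At Delta: gained [] -> total []
  At Lambda: gained ['L794N', 'E579T', 'W802K'] -> total ['E579T', 'L794N', 'W802K']
Mutations(Lambda) = ['E579T', 'L794N', 'W802K']
Intersection: ['D526P', 'E579T', 'E868P', 'G732S', 'L794N', 'M467F', 'P123F', 'V77L', 'W802K'] ∩ ['E579T', 'L794N', 'W802K'] = ['E579T', 'L794N', 'W802K']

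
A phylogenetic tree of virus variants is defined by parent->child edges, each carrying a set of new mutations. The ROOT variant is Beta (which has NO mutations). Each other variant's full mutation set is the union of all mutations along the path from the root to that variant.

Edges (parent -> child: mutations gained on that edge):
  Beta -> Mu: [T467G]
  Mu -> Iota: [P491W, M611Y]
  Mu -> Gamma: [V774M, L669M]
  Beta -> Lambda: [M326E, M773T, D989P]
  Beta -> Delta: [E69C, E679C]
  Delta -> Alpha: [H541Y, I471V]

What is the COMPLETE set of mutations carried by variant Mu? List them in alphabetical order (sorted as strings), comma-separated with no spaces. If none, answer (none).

Answer: T467G

Derivation:
At Beta: gained [] -> total []
At Mu: gained ['T467G'] -> total ['T467G']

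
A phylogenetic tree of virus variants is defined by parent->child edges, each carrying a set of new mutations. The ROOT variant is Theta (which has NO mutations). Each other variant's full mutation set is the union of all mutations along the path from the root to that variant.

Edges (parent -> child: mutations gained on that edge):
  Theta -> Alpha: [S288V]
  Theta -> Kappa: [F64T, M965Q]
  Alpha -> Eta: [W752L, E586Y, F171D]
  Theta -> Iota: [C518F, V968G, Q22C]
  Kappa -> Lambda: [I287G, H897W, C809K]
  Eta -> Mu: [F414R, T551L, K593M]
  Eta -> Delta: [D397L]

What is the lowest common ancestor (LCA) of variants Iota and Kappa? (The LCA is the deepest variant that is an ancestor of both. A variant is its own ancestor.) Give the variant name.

Answer: Theta

Derivation:
Path from root to Iota: Theta -> Iota
  ancestors of Iota: {Theta, Iota}
Path from root to Kappa: Theta -> Kappa
  ancestors of Kappa: {Theta, Kappa}
Common ancestors: {Theta}
Walk up from Kappa: Kappa (not in ancestors of Iota), Theta (in ancestors of Iota)
Deepest common ancestor (LCA) = Theta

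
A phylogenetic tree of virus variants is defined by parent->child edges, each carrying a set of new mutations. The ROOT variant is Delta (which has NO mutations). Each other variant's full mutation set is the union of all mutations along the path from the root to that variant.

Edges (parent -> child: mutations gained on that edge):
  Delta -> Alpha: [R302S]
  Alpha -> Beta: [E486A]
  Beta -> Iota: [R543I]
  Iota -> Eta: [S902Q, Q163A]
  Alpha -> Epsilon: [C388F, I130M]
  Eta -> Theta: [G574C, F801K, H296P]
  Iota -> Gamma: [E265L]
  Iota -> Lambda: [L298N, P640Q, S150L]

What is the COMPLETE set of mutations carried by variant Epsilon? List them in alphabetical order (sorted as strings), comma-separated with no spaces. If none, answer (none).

Answer: C388F,I130M,R302S

Derivation:
At Delta: gained [] -> total []
At Alpha: gained ['R302S'] -> total ['R302S']
At Epsilon: gained ['C388F', 'I130M'] -> total ['C388F', 'I130M', 'R302S']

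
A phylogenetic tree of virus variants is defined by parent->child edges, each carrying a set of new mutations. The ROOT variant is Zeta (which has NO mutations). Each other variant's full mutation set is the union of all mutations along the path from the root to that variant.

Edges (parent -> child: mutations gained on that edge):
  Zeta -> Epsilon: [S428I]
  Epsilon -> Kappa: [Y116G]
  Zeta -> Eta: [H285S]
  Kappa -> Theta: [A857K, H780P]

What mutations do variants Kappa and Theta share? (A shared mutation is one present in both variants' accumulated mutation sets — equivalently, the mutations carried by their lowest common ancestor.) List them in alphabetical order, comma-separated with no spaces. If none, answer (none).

Answer: S428I,Y116G

Derivation:
Accumulating mutations along path to Kappa:
  At Zeta: gained [] -> total []
  At Epsilon: gained ['S428I'] -> total ['S428I']
  At Kappa: gained ['Y116G'] -> total ['S428I', 'Y116G']
Mutations(Kappa) = ['S428I', 'Y116G']
Accumulating mutations along path to Theta:
  At Zeta: gained [] -> total []
  At Epsilon: gained ['S428I'] -> total ['S428I']
  At Kappa: gained ['Y116G'] -> total ['S428I', 'Y116G']
  At Theta: gained ['A857K', 'H780P'] -> total ['A857K', 'H780P', 'S428I', 'Y116G']
Mutations(Theta) = ['A857K', 'H780P', 'S428I', 'Y116G']
Intersection: ['S428I', 'Y116G'] ∩ ['A857K', 'H780P', 'S428I', 'Y116G'] = ['S428I', 'Y116G']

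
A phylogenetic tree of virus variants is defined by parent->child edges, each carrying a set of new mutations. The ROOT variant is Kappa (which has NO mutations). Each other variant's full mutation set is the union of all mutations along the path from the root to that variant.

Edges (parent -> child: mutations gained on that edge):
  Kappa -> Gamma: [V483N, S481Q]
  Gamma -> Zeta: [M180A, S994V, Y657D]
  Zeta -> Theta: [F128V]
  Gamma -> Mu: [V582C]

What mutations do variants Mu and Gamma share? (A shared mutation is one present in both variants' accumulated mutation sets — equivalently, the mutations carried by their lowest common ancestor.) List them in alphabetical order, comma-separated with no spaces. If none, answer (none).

Answer: S481Q,V483N

Derivation:
Accumulating mutations along path to Mu:
  At Kappa: gained [] -> total []
  At Gamma: gained ['V483N', 'S481Q'] -> total ['S481Q', 'V483N']
  At Mu: gained ['V582C'] -> total ['S481Q', 'V483N', 'V582C']
Mutations(Mu) = ['S481Q', 'V483N', 'V582C']
Accumulating mutations along path to Gamma:
  At Kappa: gained [] -> total []
  At Gamma: gained ['V483N', 'S481Q'] -> total ['S481Q', 'V483N']
Mutations(Gamma) = ['S481Q', 'V483N']
Intersection: ['S481Q', 'V483N', 'V582C'] ∩ ['S481Q', 'V483N'] = ['S481Q', 'V483N']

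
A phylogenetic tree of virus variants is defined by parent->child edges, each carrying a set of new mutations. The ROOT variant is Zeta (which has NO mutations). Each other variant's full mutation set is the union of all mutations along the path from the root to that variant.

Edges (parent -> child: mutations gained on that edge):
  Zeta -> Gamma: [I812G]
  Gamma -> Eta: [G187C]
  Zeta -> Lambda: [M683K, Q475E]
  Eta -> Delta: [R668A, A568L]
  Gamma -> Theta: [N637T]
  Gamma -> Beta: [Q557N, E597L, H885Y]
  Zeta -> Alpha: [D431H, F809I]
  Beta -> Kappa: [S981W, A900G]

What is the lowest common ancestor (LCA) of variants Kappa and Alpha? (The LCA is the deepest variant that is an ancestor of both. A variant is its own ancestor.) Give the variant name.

Path from root to Kappa: Zeta -> Gamma -> Beta -> Kappa
  ancestors of Kappa: {Zeta, Gamma, Beta, Kappa}
Path from root to Alpha: Zeta -> Alpha
  ancestors of Alpha: {Zeta, Alpha}
Common ancestors: {Zeta}
Walk up from Alpha: Alpha (not in ancestors of Kappa), Zeta (in ancestors of Kappa)
Deepest common ancestor (LCA) = Zeta

Answer: Zeta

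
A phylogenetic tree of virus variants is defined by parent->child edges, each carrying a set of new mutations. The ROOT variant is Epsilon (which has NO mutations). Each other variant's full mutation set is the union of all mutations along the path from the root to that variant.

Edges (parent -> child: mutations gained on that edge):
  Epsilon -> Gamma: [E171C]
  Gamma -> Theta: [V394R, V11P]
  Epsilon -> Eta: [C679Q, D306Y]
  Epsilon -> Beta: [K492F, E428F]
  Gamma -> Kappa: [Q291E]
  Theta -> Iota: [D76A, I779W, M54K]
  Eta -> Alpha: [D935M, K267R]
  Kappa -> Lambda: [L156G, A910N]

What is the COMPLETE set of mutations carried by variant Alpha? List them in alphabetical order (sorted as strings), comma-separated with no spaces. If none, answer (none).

Answer: C679Q,D306Y,D935M,K267R

Derivation:
At Epsilon: gained [] -> total []
At Eta: gained ['C679Q', 'D306Y'] -> total ['C679Q', 'D306Y']
At Alpha: gained ['D935M', 'K267R'] -> total ['C679Q', 'D306Y', 'D935M', 'K267R']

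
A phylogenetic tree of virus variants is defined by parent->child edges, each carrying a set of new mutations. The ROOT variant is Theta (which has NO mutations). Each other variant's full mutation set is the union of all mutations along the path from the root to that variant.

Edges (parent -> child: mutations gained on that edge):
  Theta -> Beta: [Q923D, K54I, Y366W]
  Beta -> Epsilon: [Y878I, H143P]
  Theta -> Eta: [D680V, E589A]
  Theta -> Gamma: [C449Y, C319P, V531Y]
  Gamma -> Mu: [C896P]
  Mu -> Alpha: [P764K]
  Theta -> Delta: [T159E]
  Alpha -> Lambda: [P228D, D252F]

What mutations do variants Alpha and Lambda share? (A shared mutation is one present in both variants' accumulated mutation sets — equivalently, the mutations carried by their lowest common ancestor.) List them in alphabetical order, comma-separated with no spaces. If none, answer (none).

Accumulating mutations along path to Alpha:
  At Theta: gained [] -> total []
  At Gamma: gained ['C449Y', 'C319P', 'V531Y'] -> total ['C319P', 'C449Y', 'V531Y']
  At Mu: gained ['C896P'] -> total ['C319P', 'C449Y', 'C896P', 'V531Y']
  At Alpha: gained ['P764K'] -> total ['C319P', 'C449Y', 'C896P', 'P764K', 'V531Y']
Mutations(Alpha) = ['C319P', 'C449Y', 'C896P', 'P764K', 'V531Y']
Accumulating mutations along path to Lambda:
  At Theta: gained [] -> total []
  At Gamma: gained ['C449Y', 'C319P', 'V531Y'] -> total ['C319P', 'C449Y', 'V531Y']
  At Mu: gained ['C896P'] -> total ['C319P', 'C449Y', 'C896P', 'V531Y']
  At Alpha: gained ['P764K'] -> total ['C319P', 'C449Y', 'C896P', 'P764K', 'V531Y']
  At Lambda: gained ['P228D', 'D252F'] -> total ['C319P', 'C449Y', 'C896P', 'D252F', 'P228D', 'P764K', 'V531Y']
Mutations(Lambda) = ['C319P', 'C449Y', 'C896P', 'D252F', 'P228D', 'P764K', 'V531Y']
Intersection: ['C319P', 'C449Y', 'C896P', 'P764K', 'V531Y'] ∩ ['C319P', 'C449Y', 'C896P', 'D252F', 'P228D', 'P764K', 'V531Y'] = ['C319P', 'C449Y', 'C896P', 'P764K', 'V531Y']

Answer: C319P,C449Y,C896P,P764K,V531Y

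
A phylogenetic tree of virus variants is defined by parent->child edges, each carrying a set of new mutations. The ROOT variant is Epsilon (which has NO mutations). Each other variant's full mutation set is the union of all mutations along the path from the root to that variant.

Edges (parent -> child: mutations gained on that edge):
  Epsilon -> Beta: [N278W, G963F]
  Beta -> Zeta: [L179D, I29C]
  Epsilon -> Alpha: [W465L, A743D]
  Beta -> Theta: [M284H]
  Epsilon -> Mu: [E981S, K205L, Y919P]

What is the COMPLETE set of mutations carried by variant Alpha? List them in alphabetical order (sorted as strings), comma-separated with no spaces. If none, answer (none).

Answer: A743D,W465L

Derivation:
At Epsilon: gained [] -> total []
At Alpha: gained ['W465L', 'A743D'] -> total ['A743D', 'W465L']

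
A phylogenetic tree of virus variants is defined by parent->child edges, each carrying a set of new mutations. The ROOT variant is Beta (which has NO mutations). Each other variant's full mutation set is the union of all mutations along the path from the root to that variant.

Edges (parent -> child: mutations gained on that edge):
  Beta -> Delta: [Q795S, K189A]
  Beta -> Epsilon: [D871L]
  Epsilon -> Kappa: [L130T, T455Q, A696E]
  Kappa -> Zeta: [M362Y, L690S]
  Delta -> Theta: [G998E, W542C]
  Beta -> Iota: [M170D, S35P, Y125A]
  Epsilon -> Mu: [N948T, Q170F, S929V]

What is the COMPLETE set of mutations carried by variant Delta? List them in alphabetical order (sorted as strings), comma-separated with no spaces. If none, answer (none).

Answer: K189A,Q795S

Derivation:
At Beta: gained [] -> total []
At Delta: gained ['Q795S', 'K189A'] -> total ['K189A', 'Q795S']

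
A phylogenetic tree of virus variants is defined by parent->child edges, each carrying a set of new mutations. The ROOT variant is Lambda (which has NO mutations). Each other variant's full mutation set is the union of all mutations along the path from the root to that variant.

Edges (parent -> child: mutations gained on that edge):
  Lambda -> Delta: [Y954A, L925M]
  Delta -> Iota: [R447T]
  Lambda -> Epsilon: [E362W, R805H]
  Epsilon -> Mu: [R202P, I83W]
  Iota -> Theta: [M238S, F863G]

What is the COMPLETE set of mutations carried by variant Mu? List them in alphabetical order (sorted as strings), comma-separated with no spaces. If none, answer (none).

Answer: E362W,I83W,R202P,R805H

Derivation:
At Lambda: gained [] -> total []
At Epsilon: gained ['E362W', 'R805H'] -> total ['E362W', 'R805H']
At Mu: gained ['R202P', 'I83W'] -> total ['E362W', 'I83W', 'R202P', 'R805H']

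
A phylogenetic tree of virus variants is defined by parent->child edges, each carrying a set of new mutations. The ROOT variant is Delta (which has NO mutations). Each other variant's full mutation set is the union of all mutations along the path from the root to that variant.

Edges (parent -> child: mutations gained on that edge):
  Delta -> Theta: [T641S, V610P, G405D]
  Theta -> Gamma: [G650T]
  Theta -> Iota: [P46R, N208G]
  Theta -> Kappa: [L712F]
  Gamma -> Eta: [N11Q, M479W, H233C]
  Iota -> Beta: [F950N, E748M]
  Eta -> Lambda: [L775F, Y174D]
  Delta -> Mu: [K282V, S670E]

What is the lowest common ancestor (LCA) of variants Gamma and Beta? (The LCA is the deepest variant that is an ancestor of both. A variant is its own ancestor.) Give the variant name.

Answer: Theta

Derivation:
Path from root to Gamma: Delta -> Theta -> Gamma
  ancestors of Gamma: {Delta, Theta, Gamma}
Path from root to Beta: Delta -> Theta -> Iota -> Beta
  ancestors of Beta: {Delta, Theta, Iota, Beta}
Common ancestors: {Delta, Theta}
Walk up from Beta: Beta (not in ancestors of Gamma), Iota (not in ancestors of Gamma), Theta (in ancestors of Gamma), Delta (in ancestors of Gamma)
Deepest common ancestor (LCA) = Theta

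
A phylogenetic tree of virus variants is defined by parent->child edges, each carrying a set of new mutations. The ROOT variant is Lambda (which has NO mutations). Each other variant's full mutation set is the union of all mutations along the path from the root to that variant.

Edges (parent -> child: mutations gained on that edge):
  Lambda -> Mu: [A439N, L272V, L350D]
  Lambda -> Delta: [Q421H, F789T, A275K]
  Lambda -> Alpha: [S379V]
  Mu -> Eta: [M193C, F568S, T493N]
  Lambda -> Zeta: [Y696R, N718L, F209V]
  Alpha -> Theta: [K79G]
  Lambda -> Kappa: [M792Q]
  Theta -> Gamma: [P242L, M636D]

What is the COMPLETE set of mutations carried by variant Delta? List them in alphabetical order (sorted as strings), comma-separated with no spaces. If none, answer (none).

Answer: A275K,F789T,Q421H

Derivation:
At Lambda: gained [] -> total []
At Delta: gained ['Q421H', 'F789T', 'A275K'] -> total ['A275K', 'F789T', 'Q421H']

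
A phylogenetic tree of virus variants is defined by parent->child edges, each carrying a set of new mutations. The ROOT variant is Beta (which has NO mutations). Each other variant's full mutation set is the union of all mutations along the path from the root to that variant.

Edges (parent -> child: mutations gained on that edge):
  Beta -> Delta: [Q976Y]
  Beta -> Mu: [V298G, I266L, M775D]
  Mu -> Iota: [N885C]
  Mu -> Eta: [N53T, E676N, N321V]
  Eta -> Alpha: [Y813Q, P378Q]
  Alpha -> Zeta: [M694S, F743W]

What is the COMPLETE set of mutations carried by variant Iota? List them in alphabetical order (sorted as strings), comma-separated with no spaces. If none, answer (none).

At Beta: gained [] -> total []
At Mu: gained ['V298G', 'I266L', 'M775D'] -> total ['I266L', 'M775D', 'V298G']
At Iota: gained ['N885C'] -> total ['I266L', 'M775D', 'N885C', 'V298G']

Answer: I266L,M775D,N885C,V298G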